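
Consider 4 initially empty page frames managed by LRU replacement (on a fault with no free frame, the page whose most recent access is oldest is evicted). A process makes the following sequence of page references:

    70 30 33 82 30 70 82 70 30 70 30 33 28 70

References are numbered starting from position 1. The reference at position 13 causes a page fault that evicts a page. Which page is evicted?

82

pos 1: 70: fault, frames {70}
pos 2: 30: fault, frames {70,30}
pos 3: 33: fault, frames {70,30,33}
pos 4: 82: fault, frames {70,30,33,82}
pos 5: 30: hit
pos 6: 70: hit
pos 7: 82: hit
pos 8: 70: hit
pos 9: 30: hit
pos 10: 70: hit
pos 11: 30: hit
pos 12: 33: hit
pos 13: 28: fault, evict 82, frames {70,30,33,28}
At position 13, page 82 is evicted.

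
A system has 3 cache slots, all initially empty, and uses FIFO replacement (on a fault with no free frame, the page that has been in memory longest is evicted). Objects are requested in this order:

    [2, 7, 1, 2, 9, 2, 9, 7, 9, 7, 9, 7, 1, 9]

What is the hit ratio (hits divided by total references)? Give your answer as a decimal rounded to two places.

2 → fault, frames {2}
7 → fault, frames {2,7}
1 → fault, frames {2,7,1}
2 → hit
9 → fault, evict 2, frames {7,1,9}
2 → fault, evict 7, frames {1,9,2}
9 → hit
7 → fault, evict 1, frames {9,2,7}
9 → hit
7 → hit
9 → hit
7 → hit
1 → fault, evict 9, frames {2,7,1}
9 → fault, evict 2, frames {7,1,9}
Hits: 6 of 14 references → 6/14 = 0.4286.

0.43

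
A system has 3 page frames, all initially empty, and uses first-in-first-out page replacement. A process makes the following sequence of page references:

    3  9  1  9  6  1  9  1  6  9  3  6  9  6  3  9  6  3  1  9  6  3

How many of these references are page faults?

3: fault, frames (3)
9: fault, frames (3 9)
1: fault, frames (3 9 1)
9: hit
6: fault, evict 3, frames (9 1 6)
1: hit
9: hit
1: hit
6: hit
9: hit
3: fault, evict 9, frames (1 6 3)
6: hit
9: fault, evict 1, frames (6 3 9)
6: hit
3: hit
9: hit
6: hit
3: hit
1: fault, evict 6, frames (3 9 1)
9: hit
6: fault, evict 3, frames (9 1 6)
3: fault, evict 9, frames (1 6 3)
Page faults: 9.

9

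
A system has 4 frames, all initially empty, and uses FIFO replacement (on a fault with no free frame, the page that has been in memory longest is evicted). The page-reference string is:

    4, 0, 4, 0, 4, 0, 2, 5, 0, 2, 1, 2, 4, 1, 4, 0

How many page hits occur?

4 -> fault, frames {4}
0 -> fault, frames {4,0}
4 -> hit
0 -> hit
4 -> hit
0 -> hit
2 -> fault, frames {4,0,2}
5 -> fault, frames {4,0,2,5}
0 -> hit
2 -> hit
1 -> fault, evict 4, frames {0,2,5,1}
2 -> hit
4 -> fault, evict 0, frames {2,5,1,4}
1 -> hit
4 -> hit
0 -> fault, evict 2, frames {5,1,4,0}
Hits: 9.

9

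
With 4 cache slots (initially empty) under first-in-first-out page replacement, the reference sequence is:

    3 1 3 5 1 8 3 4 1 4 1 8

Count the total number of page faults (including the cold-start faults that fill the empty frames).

5

3: fault, frames [3]
1: fault, frames [3, 1]
3: hit
5: fault, frames [3, 1, 5]
1: hit
8: fault, frames [3, 1, 5, 8]
3: hit
4: fault, evict 3, frames [1, 5, 8, 4]
1: hit
4: hit
1: hit
8: hit
Page faults: 5.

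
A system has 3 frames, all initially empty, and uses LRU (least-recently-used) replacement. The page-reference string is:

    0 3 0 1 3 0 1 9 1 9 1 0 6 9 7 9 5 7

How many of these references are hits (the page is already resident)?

10

0: fault, frames [0]
3: fault, frames [0, 3]
0: hit
1: fault, frames [3, 0, 1]
3: hit
0: hit
1: hit
9: fault, evict 3, frames [0, 1, 9]
1: hit
9: hit
1: hit
0: hit
6: fault, evict 9, frames [1, 0, 6]
9: fault, evict 1, frames [0, 6, 9]
7: fault, evict 0, frames [6, 9, 7]
9: hit
5: fault, evict 6, frames [7, 9, 5]
7: hit
Hits: 10.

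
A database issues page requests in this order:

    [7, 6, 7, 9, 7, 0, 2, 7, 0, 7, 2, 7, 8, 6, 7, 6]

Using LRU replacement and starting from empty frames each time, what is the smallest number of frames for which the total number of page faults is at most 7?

f=1: 16 faults
f=2: 11 faults
f=3: 7 faults
f=4: 7 faults
f=5: 7 faults
f=6: 6 faults
Smallest f with faults ≤ 7 is 3.

3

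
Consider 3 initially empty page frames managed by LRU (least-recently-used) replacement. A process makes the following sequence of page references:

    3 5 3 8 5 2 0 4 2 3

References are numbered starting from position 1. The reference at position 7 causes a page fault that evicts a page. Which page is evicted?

pos 1: 3: miss, frames {3}
pos 2: 5: miss, frames {3,5}
pos 3: 3: hit
pos 4: 8: miss, frames {5,3,8}
pos 5: 5: hit
pos 6: 2: miss, evict 3, frames {8,5,2}
pos 7: 0: miss, evict 8, frames {5,2,0}
At position 7, page 8 is evicted.

8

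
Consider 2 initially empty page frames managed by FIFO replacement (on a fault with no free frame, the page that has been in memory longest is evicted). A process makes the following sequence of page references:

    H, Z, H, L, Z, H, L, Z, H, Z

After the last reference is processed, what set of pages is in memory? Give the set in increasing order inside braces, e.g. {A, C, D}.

H: miss, frames {H}
Z: miss, frames {H,Z}
H: hit
L: miss, evict H, frames {Z,L}
Z: hit
H: miss, evict Z, frames {L,H}
L: hit
Z: miss, evict L, frames {H,Z}
H: hit
Z: hit

{H, Z}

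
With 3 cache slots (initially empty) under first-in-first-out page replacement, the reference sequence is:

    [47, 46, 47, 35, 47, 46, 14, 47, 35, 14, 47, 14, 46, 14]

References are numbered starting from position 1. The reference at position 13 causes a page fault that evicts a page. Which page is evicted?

pos 1: 47 -> miss, frames {47}
pos 2: 46 -> miss, frames {47,46}
pos 3: 47 -> hit
pos 4: 35 -> miss, frames {47,46,35}
pos 5: 47 -> hit
pos 6: 46 -> hit
pos 7: 14 -> miss, evict 47, frames {46,35,14}
pos 8: 47 -> miss, evict 46, frames {35,14,47}
pos 9: 35 -> hit
pos 10: 14 -> hit
pos 11: 47 -> hit
pos 12: 14 -> hit
pos 13: 46 -> miss, evict 35, frames {14,47,46}
At position 13, page 35 is evicted.

35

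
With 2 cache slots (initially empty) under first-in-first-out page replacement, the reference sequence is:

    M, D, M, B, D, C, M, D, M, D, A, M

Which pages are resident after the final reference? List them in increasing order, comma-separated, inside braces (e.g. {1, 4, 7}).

M → fault, frames {M}
D → fault, frames {M,D}
M → hit
B → fault, evict M, frames {D,B}
D → hit
C → fault, evict D, frames {B,C}
M → fault, evict B, frames {C,M}
D → fault, evict C, frames {M,D}
M → hit
D → hit
A → fault, evict M, frames {D,A}
M → fault, evict D, frames {A,M}

{A, M}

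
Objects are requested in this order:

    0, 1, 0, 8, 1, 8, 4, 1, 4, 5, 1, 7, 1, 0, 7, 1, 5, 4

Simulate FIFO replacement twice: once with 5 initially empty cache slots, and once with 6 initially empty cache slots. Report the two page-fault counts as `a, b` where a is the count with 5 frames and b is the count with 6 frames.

8, 6

5 frames: F F . F . . F . . F . F . F . F . . → 8 faults.
6 frames: F F . F . . F . . F . F . . . . . . → 6 faults.
6 < 8: adding a frame reduced faults, as is typical.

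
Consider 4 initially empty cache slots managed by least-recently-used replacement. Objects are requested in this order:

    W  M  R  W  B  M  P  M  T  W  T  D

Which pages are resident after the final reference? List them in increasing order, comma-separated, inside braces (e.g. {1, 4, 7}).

{D, M, T, W}

W: miss, frames {W}
M: miss, frames {W,M}
R: miss, frames {W,M,R}
W: hit
B: miss, frames {M,R,W,B}
M: hit
P: miss, evict R, frames {W,B,M,P}
M: hit
T: miss, evict W, frames {B,P,M,T}
W: miss, evict B, frames {P,M,T,W}
T: hit
D: miss, evict P, frames {M,W,T,D}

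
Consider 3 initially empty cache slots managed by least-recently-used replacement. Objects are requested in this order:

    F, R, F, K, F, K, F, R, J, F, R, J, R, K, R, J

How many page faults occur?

F: miss, frames (F)
R: miss, frames (F R)
F: hit
K: miss, frames (R F K)
F: hit
K: hit
F: hit
R: hit
J: miss, evict K, frames (F R J)
F: hit
R: hit
J: hit
R: hit
K: miss, evict F, frames (J R K)
R: hit
J: hit
Page faults: 5.

5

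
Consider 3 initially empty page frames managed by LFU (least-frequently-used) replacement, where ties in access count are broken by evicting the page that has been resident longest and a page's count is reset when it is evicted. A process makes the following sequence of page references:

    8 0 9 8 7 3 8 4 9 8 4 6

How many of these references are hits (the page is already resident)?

8 → miss, frames (8)
0 → miss, frames (8 0)
9 → miss, frames (8 0 9)
8 → hit
7 → miss, evict 0, frames (8 9 7)
3 → miss, evict 9, frames (8 7 3)
8 → hit
4 → miss, evict 7, frames (8 3 4)
9 → miss, evict 3, frames (8 4 9)
8 → hit
4 → hit
6 → miss, evict 9, frames (8 4 6)
Hits: 4.

4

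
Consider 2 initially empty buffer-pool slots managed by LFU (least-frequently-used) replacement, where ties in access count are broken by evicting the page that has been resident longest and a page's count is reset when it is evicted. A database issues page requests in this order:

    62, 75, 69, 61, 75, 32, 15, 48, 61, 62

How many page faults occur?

10

62 -> fault, frames [62]
75 -> fault, frames [62, 75]
69 -> fault, evict 62, frames [75, 69]
61 -> fault, evict 75, frames [69, 61]
75 -> fault, evict 69, frames [61, 75]
32 -> fault, evict 61, frames [75, 32]
15 -> fault, evict 75, frames [32, 15]
48 -> fault, evict 32, frames [15, 48]
61 -> fault, evict 15, frames [48, 61]
62 -> fault, evict 48, frames [61, 62]
Page faults: 10.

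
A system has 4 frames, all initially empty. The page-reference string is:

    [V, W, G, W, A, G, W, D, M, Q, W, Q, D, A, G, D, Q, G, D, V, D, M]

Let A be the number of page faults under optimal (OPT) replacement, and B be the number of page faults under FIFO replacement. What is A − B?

Under OPT: F F F . F . . F F F . . . . F . . . . F . F → 10 faults.
Under FIFO: F F F . F . . F F F F . . F F F F . . F . F → 14 faults.
A − B = 10 − 14 = -4.

-4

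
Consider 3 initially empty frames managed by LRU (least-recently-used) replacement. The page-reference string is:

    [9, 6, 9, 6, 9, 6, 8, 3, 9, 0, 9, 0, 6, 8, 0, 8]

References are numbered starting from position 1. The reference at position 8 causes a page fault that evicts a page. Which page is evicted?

pos 1: 9 → miss, frames [9]
pos 2: 6 → miss, frames [9, 6]
pos 3: 9 → hit
pos 4: 6 → hit
pos 5: 9 → hit
pos 6: 6 → hit
pos 7: 8 → miss, frames [9, 6, 8]
pos 8: 3 → miss, evict 9, frames [6, 8, 3]
At position 8, page 9 is evicted.

9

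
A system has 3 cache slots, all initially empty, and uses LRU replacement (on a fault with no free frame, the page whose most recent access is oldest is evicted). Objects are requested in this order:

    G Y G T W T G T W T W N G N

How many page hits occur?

8

G → fault, frames {G}
Y → fault, frames {G,Y}
G → hit
T → fault, frames {Y,G,T}
W → fault, evict Y, frames {G,T,W}
T → hit
G → hit
T → hit
W → hit
T → hit
W → hit
N → fault, evict G, frames {T,W,N}
G → fault, evict T, frames {W,N,G}
N → hit
Hits: 8.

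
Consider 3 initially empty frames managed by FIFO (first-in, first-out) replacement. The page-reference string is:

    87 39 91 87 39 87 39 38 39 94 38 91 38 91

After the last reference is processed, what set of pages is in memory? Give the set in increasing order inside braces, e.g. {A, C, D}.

87 -> miss, frames {87}
39 -> miss, frames {87,39}
91 -> miss, frames {87,39,91}
87 -> hit
39 -> hit
87 -> hit
39 -> hit
38 -> miss, evict 87, frames {39,91,38}
39 -> hit
94 -> miss, evict 39, frames {91,38,94}
38 -> hit
91 -> hit
38 -> hit
91 -> hit

{38, 91, 94}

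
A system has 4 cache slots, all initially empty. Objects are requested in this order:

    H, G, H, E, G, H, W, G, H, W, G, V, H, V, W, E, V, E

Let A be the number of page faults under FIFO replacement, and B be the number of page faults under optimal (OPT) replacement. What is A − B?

Under FIFO: F F . F . . F . . . . F F . . . . . → 6 faults.
Under OPT: F F . F . . F . . . . F . . . . . . → 5 faults.
A − B = 6 − 5 = 1.

1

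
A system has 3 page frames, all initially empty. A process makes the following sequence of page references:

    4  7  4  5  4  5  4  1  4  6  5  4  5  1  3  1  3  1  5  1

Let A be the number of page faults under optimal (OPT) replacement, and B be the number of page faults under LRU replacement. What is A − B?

Under OPT: F F . F . . . F . F . . . F F . . . . . → 7 faults.
Under LRU: F F . F . . . F . F F . . F F . . . . . → 8 faults.
A − B = 7 − 8 = -1.

-1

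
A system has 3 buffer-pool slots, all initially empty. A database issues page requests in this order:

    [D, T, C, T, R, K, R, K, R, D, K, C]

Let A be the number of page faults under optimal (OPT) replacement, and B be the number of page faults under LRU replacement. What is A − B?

Under OPT: F F F . F F . . . . . F → 6 faults.
Under LRU: F F F . F F . . . F . F → 7 faults.
A − B = 6 − 7 = -1.

-1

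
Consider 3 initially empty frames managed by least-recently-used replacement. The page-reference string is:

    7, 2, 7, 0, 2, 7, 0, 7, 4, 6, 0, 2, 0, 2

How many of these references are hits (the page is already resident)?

7

7 -> fault, frames {7}
2 -> fault, frames {7,2}
7 -> hit
0 -> fault, frames {2,7,0}
2 -> hit
7 -> hit
0 -> hit
7 -> hit
4 -> fault, evict 2, frames {0,7,4}
6 -> fault, evict 0, frames {7,4,6}
0 -> fault, evict 7, frames {4,6,0}
2 -> fault, evict 4, frames {6,0,2}
0 -> hit
2 -> hit
Hits: 7.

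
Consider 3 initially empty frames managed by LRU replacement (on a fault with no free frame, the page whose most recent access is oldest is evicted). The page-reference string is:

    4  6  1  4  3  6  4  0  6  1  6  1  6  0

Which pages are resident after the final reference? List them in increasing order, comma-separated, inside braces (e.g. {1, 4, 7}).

{0, 1, 6}

4 → miss, frames {4}
6 → miss, frames {4,6}
1 → miss, frames {4,6,1}
4 → hit
3 → miss, evict 6, frames {1,4,3}
6 → miss, evict 1, frames {4,3,6}
4 → hit
0 → miss, evict 3, frames {6,4,0}
6 → hit
1 → miss, evict 4, frames {0,6,1}
6 → hit
1 → hit
6 → hit
0 → hit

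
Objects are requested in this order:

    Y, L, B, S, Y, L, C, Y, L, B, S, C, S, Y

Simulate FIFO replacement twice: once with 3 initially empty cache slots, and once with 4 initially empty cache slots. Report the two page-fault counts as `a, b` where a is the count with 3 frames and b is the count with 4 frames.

3 frames: F F F F F F F . . F F . . F → 10 faults.
4 frames: F F F F . . F F F F F F . F → 11 faults.
11 > 10: adding a frame increased faults — Belady's anomaly.

10, 11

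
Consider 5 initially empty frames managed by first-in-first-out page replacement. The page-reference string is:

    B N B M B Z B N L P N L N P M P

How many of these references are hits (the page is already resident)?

B: miss, frames {B}
N: miss, frames {B,N}
B: hit
M: miss, frames {B,N,M}
B: hit
Z: miss, frames {B,N,M,Z}
B: hit
N: hit
L: miss, frames {B,N,M,Z,L}
P: miss, evict B, frames {N,M,Z,L,P}
N: hit
L: hit
N: hit
P: hit
M: hit
P: hit
Hits: 10.

10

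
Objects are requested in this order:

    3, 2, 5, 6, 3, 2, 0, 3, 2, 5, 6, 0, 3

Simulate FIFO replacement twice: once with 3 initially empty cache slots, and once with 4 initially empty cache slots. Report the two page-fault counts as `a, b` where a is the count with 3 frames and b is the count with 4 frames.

3 frames: F F F F F F F . . F F . F → 10 faults.
4 frames: F F F F . . F F F F F F F → 11 faults.
11 > 10: adding a frame increased faults — Belady's anomaly.

10, 11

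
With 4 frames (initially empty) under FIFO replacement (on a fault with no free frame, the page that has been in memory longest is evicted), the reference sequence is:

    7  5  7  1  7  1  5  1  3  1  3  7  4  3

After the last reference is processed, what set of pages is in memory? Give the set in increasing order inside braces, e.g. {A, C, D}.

7: miss, frames (7)
5: miss, frames (7 5)
7: hit
1: miss, frames (7 5 1)
7: hit
1: hit
5: hit
1: hit
3: miss, frames (7 5 1 3)
1: hit
3: hit
7: hit
4: miss, evict 7, frames (5 1 3 4)
3: hit

{1, 3, 4, 5}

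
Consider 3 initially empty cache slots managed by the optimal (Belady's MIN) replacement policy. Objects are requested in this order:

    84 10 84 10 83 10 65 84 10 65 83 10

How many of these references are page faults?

5

84 -> fault, frames {84}
10 -> fault, frames {84,10}
84 -> hit
10 -> hit
83 -> fault, frames {84,10,83}
10 -> hit
65 -> fault, evict 83, frames {84,10,65}
84 -> hit
10 -> hit
65 -> hit
83 -> fault, evict 65, frames {84,10,83}
10 -> hit
Page faults: 5.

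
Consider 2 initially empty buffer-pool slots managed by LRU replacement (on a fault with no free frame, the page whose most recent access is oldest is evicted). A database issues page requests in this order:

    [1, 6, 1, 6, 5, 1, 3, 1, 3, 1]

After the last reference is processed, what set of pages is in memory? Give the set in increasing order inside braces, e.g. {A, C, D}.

{1, 3}

1 -> fault, frames {1}
6 -> fault, frames {1,6}
1 -> hit
6 -> hit
5 -> fault, evict 1, frames {6,5}
1 -> fault, evict 6, frames {5,1}
3 -> fault, evict 5, frames {1,3}
1 -> hit
3 -> hit
1 -> hit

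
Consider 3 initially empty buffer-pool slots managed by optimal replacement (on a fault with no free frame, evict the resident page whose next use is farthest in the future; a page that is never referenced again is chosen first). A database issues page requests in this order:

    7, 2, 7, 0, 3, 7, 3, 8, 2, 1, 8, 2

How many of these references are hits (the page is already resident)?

6

7 → fault, frames {7}
2 → fault, frames {7,2}
7 → hit
0 → fault, frames {7,2,0}
3 → fault, evict 0, frames {7,2,3}
7 → hit
3 → hit
8 → fault, evict 3, frames {7,2,8}
2 → hit
1 → fault, evict 7, frames {2,8,1}
8 → hit
2 → hit
Hits: 6.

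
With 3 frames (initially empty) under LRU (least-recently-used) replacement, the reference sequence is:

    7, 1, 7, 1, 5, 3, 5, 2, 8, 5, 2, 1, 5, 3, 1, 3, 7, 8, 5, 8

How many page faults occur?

11

7 -> miss, frames [7]
1 -> miss, frames [7, 1]
7 -> hit
1 -> hit
5 -> miss, frames [7, 1, 5]
3 -> miss, evict 7, frames [1, 5, 3]
5 -> hit
2 -> miss, evict 1, frames [3, 5, 2]
8 -> miss, evict 3, frames [5, 2, 8]
5 -> hit
2 -> hit
1 -> miss, evict 8, frames [5, 2, 1]
5 -> hit
3 -> miss, evict 2, frames [1, 5, 3]
1 -> hit
3 -> hit
7 -> miss, evict 5, frames [1, 3, 7]
8 -> miss, evict 1, frames [3, 7, 8]
5 -> miss, evict 3, frames [7, 8, 5]
8 -> hit
Page faults: 11.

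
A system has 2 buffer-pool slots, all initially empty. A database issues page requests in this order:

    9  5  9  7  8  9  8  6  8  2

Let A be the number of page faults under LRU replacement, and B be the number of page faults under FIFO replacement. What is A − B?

-1

Under LRU: F F . F F F . F . F → 7 faults.
Under FIFO: F F . F F F . F F F → 8 faults.
A − B = 7 − 8 = -1.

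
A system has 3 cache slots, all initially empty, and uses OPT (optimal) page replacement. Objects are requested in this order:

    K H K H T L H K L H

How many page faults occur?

4

K -> miss, frames {K}
H -> miss, frames {K,H}
K -> hit
H -> hit
T -> miss, frames {K,H,T}
L -> miss, evict T, frames {K,H,L}
H -> hit
K -> hit
L -> hit
H -> hit
Page faults: 4.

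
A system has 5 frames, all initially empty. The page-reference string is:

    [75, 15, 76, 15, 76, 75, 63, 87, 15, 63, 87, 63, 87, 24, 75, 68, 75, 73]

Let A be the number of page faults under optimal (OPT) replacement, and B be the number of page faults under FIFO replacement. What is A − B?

-1

Under OPT: F F F . . . F F . . . . . F . F . F → 8 faults.
Under FIFO: F F F . . . F F . . . . . F F F . F → 9 faults.
A − B = 8 − 9 = -1.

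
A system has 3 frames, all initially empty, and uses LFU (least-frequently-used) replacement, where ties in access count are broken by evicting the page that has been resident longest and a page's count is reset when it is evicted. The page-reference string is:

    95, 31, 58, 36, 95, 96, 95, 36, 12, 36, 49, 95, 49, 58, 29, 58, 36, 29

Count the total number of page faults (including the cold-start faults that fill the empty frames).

95 -> miss, frames {95}
31 -> miss, frames {95,31}
58 -> miss, frames {95,31,58}
36 -> miss, evict 95, frames {31,58,36}
95 -> miss, evict 31, frames {58,36,95}
96 -> miss, evict 58, frames {36,95,96}
95 -> hit
36 -> hit
12 -> miss, evict 96, frames {36,95,12}
36 -> hit
49 -> miss, evict 12, frames {36,95,49}
95 -> hit
49 -> hit
58 -> miss, evict 49, frames {36,95,58}
29 -> miss, evict 58, frames {36,95,29}
58 -> miss, evict 29, frames {36,95,58}
36 -> hit
29 -> miss, evict 58, frames {36,95,29}
Page faults: 12.

12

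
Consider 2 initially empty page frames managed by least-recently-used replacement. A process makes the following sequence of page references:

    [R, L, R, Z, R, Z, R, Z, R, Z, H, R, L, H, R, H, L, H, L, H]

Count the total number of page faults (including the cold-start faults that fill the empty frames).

9

R → miss, frames (R)
L → miss, frames (R L)
R → hit
Z → miss, evict L, frames (R Z)
R → hit
Z → hit
R → hit
Z → hit
R → hit
Z → hit
H → miss, evict R, frames (Z H)
R → miss, evict Z, frames (H R)
L → miss, evict H, frames (R L)
H → miss, evict R, frames (L H)
R → miss, evict L, frames (H R)
H → hit
L → miss, evict R, frames (H L)
H → hit
L → hit
H → hit
Page faults: 9.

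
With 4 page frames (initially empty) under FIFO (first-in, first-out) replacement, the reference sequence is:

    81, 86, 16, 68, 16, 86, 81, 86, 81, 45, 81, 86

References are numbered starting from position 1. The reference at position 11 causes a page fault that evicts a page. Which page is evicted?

pos 1: 81 → fault, frames (81)
pos 2: 86 → fault, frames (81 86)
pos 3: 16 → fault, frames (81 86 16)
pos 4: 68 → fault, frames (81 86 16 68)
pos 5: 16 → hit
pos 6: 86 → hit
pos 7: 81 → hit
pos 8: 86 → hit
pos 9: 81 → hit
pos 10: 45 → fault, evict 81, frames (86 16 68 45)
pos 11: 81 → fault, evict 86, frames (16 68 45 81)
At position 11, page 86 is evicted.

86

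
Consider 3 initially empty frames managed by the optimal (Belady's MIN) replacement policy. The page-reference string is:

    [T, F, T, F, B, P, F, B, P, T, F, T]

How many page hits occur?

7

T -> miss, frames [T]
F -> miss, frames [T, F]
T -> hit
F -> hit
B -> miss, frames [T, F, B]
P -> miss, evict T, frames [F, B, P]
F -> hit
B -> hit
P -> hit
T -> miss, evict P, frames [F, B, T]
F -> hit
T -> hit
Hits: 7.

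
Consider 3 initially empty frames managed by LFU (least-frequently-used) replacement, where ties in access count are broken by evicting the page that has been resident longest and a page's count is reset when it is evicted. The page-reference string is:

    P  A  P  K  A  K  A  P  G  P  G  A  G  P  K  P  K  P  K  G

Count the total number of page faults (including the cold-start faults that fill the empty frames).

6

P: miss, frames [P]
A: miss, frames [P, A]
P: hit
K: miss, frames [P, A, K]
A: hit
K: hit
A: hit
P: hit
G: miss, evict K, frames [P, A, G]
P: hit
G: hit
A: hit
G: hit
P: hit
K: miss, evict G, frames [P, A, K]
P: hit
K: hit
P: hit
K: hit
G: miss, evict K, frames [P, A, G]
Page faults: 6.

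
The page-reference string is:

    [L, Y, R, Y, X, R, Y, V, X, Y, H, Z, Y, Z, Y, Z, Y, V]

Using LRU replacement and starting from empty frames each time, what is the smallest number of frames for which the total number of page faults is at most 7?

f=1: 18 faults
f=2: 13 faults
f=3: 9 faults
f=4: 8 faults
f=5: 7 faults
f=6: 7 faults
f=7: 7 faults
Smallest f with faults ≤ 7 is 5.

5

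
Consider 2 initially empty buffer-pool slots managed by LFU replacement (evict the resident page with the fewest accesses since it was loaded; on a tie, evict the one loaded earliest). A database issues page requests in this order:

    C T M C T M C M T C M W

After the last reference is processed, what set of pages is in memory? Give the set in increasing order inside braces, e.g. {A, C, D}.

{M, W}

C -> fault, frames [C]
T -> fault, frames [C, T]
M -> fault, evict C, frames [T, M]
C -> fault, evict T, frames [M, C]
T -> fault, evict M, frames [C, T]
M -> fault, evict C, frames [T, M]
C -> fault, evict T, frames [M, C]
M -> hit
T -> fault, evict C, frames [M, T]
C -> fault, evict T, frames [M, C]
M -> hit
W -> fault, evict C, frames [M, W]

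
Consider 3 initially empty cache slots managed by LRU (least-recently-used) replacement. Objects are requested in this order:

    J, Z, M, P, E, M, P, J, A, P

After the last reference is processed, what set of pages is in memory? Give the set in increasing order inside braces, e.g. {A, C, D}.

{A, J, P}

J: fault, frames [J]
Z: fault, frames [J, Z]
M: fault, frames [J, Z, M]
P: fault, evict J, frames [Z, M, P]
E: fault, evict Z, frames [M, P, E]
M: hit
P: hit
J: fault, evict E, frames [M, P, J]
A: fault, evict M, frames [P, J, A]
P: hit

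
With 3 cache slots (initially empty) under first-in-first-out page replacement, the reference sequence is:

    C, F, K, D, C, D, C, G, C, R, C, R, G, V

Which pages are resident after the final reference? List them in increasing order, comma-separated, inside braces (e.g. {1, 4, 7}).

{G, R, V}

C → miss, frames (C)
F → miss, frames (C F)
K → miss, frames (C F K)
D → miss, evict C, frames (F K D)
C → miss, evict F, frames (K D C)
D → hit
C → hit
G → miss, evict K, frames (D C G)
C → hit
R → miss, evict D, frames (C G R)
C → hit
R → hit
G → hit
V → miss, evict C, frames (G R V)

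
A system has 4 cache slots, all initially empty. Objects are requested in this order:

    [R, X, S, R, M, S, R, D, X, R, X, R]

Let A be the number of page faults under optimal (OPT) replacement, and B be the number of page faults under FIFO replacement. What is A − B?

-2

Under OPT: F F F . F . . F . . . . → 5 faults.
Under FIFO: F F F . F . . F . F F . → 7 faults.
A − B = 5 − 7 = -2.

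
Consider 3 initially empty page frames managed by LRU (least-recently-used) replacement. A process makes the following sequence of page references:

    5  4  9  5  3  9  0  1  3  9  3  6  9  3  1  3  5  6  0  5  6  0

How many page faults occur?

13

5 -> fault, frames [5]
4 -> fault, frames [5, 4]
9 -> fault, frames [5, 4, 9]
5 -> hit
3 -> fault, evict 4, frames [9, 5, 3]
9 -> hit
0 -> fault, evict 5, frames [3, 9, 0]
1 -> fault, evict 3, frames [9, 0, 1]
3 -> fault, evict 9, frames [0, 1, 3]
9 -> fault, evict 0, frames [1, 3, 9]
3 -> hit
6 -> fault, evict 1, frames [9, 3, 6]
9 -> hit
3 -> hit
1 -> fault, evict 6, frames [9, 3, 1]
3 -> hit
5 -> fault, evict 9, frames [1, 3, 5]
6 -> fault, evict 1, frames [3, 5, 6]
0 -> fault, evict 3, frames [5, 6, 0]
5 -> hit
6 -> hit
0 -> hit
Page faults: 13.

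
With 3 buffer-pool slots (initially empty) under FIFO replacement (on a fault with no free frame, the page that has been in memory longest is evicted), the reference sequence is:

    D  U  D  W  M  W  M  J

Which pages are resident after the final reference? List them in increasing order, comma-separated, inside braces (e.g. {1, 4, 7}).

{J, M, W}

D: fault, frames (D)
U: fault, frames (D U)
D: hit
W: fault, frames (D U W)
M: fault, evict D, frames (U W M)
W: hit
M: hit
J: fault, evict U, frames (W M J)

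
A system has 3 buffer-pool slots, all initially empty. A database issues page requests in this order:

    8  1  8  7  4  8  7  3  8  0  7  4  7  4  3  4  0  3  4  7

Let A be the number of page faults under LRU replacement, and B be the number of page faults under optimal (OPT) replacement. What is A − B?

2

Under LRU: F F . F F . . F . F F F . . F . F . . F → 11 faults.
Under OPT: F F . F F . . F . F . F . . . . F . . F → 9 faults.
A − B = 11 − 9 = 2.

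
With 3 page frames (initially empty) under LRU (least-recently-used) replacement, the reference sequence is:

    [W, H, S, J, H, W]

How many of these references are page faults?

5

W: miss, frames {W}
H: miss, frames {W,H}
S: miss, frames {W,H,S}
J: miss, evict W, frames {H,S,J}
H: hit
W: miss, evict S, frames {J,H,W}
Page faults: 5.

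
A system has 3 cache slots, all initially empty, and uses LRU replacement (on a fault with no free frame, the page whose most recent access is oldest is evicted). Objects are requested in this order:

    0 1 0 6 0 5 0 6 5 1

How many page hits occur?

5

0: miss, frames (0)
1: miss, frames (0 1)
0: hit
6: miss, frames (1 0 6)
0: hit
5: miss, evict 1, frames (6 0 5)
0: hit
6: hit
5: hit
1: miss, evict 0, frames (6 5 1)
Hits: 5.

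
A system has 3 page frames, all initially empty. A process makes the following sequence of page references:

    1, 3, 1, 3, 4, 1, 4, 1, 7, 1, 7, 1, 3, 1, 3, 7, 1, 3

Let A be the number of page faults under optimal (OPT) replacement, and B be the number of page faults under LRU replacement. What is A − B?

Under OPT: F F . . F . . . F . . . . . . . . . → 4 faults.
Under LRU: F F . . F . . . F . . . F . . . . . → 5 faults.
A − B = 4 − 5 = -1.

-1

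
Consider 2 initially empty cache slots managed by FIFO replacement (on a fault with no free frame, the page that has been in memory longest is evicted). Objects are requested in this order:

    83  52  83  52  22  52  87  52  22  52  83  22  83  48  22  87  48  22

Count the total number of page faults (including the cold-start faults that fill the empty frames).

83: fault, frames [83]
52: fault, frames [83, 52]
83: hit
52: hit
22: fault, evict 83, frames [52, 22]
52: hit
87: fault, evict 52, frames [22, 87]
52: fault, evict 22, frames [87, 52]
22: fault, evict 87, frames [52, 22]
52: hit
83: fault, evict 52, frames [22, 83]
22: hit
83: hit
48: fault, evict 22, frames [83, 48]
22: fault, evict 83, frames [48, 22]
87: fault, evict 48, frames [22, 87]
48: fault, evict 22, frames [87, 48]
22: fault, evict 87, frames [48, 22]
Page faults: 12.

12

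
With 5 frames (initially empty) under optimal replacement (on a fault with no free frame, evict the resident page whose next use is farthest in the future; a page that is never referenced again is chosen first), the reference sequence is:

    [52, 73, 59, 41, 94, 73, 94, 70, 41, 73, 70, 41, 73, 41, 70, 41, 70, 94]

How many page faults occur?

6

52 → miss, frames [52]
73 → miss, frames [52, 73]
59 → miss, frames [52, 73, 59]
41 → miss, frames [52, 73, 59, 41]
94 → miss, frames [52, 73, 59, 41, 94]
73 → hit
94 → hit
70 → miss, evict 59, frames [52, 73, 41, 94, 70]
41 → hit
73 → hit
70 → hit
41 → hit
73 → hit
41 → hit
70 → hit
41 → hit
70 → hit
94 → hit
Page faults: 6.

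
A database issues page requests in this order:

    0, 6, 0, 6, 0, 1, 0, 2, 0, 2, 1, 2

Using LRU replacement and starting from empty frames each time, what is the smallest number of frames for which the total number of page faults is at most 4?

f=1: 12 faults
f=2: 5 faults
f=3: 4 faults
f=4: 4 faults
Smallest f with faults ≤ 4 is 3.

3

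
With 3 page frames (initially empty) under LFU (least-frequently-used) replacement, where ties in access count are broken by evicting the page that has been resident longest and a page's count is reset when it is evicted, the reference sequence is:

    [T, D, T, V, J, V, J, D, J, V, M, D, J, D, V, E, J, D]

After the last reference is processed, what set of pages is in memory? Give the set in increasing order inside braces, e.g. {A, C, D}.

T: miss, frames {T}
D: miss, frames {T,D}
T: hit
V: miss, frames {T,D,V}
J: miss, evict D, frames {T,V,J}
V: hit
J: hit
D: miss, evict T, frames {V,J,D}
J: hit
V: hit
M: miss, evict D, frames {V,J,M}
D: miss, evict M, frames {V,J,D}
J: hit
D: hit
V: hit
E: miss, evict D, frames {V,J,E}
J: hit
D: miss, evict E, frames {V,J,D}

{D, J, V}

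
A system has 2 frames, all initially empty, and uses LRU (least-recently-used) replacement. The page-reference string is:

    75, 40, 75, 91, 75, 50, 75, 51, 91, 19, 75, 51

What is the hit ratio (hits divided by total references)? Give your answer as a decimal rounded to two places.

75: fault, frames (75)
40: fault, frames (75 40)
75: hit
91: fault, evict 40, frames (75 91)
75: hit
50: fault, evict 91, frames (75 50)
75: hit
51: fault, evict 50, frames (75 51)
91: fault, evict 75, frames (51 91)
19: fault, evict 51, frames (91 19)
75: fault, evict 91, frames (19 75)
51: fault, evict 19, frames (75 51)
Hits: 3 of 12 references → 3/12 = 0.2500.

0.25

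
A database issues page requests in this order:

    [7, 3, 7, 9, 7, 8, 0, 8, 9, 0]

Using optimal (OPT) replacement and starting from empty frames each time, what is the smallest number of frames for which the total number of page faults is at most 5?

3

f=1: 10 faults
f=2: 6 faults
f=3: 5 faults
f=4: 5 faults
f=5: 5 faults
Smallest f with faults ≤ 5 is 3.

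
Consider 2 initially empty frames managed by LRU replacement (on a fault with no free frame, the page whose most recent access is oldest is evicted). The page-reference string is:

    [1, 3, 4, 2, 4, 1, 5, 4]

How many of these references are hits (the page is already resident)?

1 -> fault, frames (1)
3 -> fault, frames (1 3)
4 -> fault, evict 1, frames (3 4)
2 -> fault, evict 3, frames (4 2)
4 -> hit
1 -> fault, evict 2, frames (4 1)
5 -> fault, evict 4, frames (1 5)
4 -> fault, evict 1, frames (5 4)
Hits: 1.

1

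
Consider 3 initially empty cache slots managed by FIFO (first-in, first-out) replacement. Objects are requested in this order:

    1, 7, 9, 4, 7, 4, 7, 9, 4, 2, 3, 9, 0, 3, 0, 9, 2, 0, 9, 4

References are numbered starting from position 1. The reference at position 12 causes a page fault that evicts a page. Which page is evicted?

pos 1: 1 -> fault, frames [1]
pos 2: 7 -> fault, frames [1, 7]
pos 3: 9 -> fault, frames [1, 7, 9]
pos 4: 4 -> fault, evict 1, frames [7, 9, 4]
pos 5: 7 -> hit
pos 6: 4 -> hit
pos 7: 7 -> hit
pos 8: 9 -> hit
pos 9: 4 -> hit
pos 10: 2 -> fault, evict 7, frames [9, 4, 2]
pos 11: 3 -> fault, evict 9, frames [4, 2, 3]
pos 12: 9 -> fault, evict 4, frames [2, 3, 9]
At position 12, page 4 is evicted.

4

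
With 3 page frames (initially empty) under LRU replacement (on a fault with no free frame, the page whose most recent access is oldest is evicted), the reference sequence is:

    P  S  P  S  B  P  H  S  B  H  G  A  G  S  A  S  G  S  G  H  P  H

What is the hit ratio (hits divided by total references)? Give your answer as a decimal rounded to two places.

P -> miss, frames {P}
S -> miss, frames {P,S}
P -> hit
S -> hit
B -> miss, frames {P,S,B}
P -> hit
H -> miss, evict S, frames {B,P,H}
S -> miss, evict B, frames {P,H,S}
B -> miss, evict P, frames {H,S,B}
H -> hit
G -> miss, evict S, frames {B,H,G}
A -> miss, evict B, frames {H,G,A}
G -> hit
S -> miss, evict H, frames {A,G,S}
A -> hit
S -> hit
G -> hit
S -> hit
G -> hit
H -> miss, evict A, frames {S,G,H}
P -> miss, evict S, frames {G,H,P}
H -> hit
Hits: 11 of 22 references → 11/22 = 0.5000.

0.50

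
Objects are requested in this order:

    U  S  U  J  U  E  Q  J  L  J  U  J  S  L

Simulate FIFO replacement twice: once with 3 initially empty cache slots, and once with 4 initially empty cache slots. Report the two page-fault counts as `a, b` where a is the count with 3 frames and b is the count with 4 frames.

3 frames: F F . F . F F . F F F . F F → 10 faults.
4 frames: F F . F . F F . F . F F F . → 9 faults.
9 < 10: adding a frame reduced faults, as is typical.

10, 9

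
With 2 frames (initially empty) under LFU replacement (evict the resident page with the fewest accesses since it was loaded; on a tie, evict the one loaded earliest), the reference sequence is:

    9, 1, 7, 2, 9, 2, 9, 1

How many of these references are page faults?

6

9 → fault, frames [9]
1 → fault, frames [9, 1]
7 → fault, evict 9, frames [1, 7]
2 → fault, evict 1, frames [7, 2]
9 → fault, evict 7, frames [2, 9]
2 → hit
9 → hit
1 → fault, evict 2, frames [9, 1]
Page faults: 6.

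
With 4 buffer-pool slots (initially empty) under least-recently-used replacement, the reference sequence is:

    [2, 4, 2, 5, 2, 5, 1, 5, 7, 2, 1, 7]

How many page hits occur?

2 -> fault, frames {2}
4 -> fault, frames {2,4}
2 -> hit
5 -> fault, frames {4,2,5}
2 -> hit
5 -> hit
1 -> fault, frames {4,2,5,1}
5 -> hit
7 -> fault, evict 4, frames {2,1,5,7}
2 -> hit
1 -> hit
7 -> hit
Hits: 7.

7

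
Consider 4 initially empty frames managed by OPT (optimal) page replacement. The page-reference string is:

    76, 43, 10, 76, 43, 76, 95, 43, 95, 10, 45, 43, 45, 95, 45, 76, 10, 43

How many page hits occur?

76: miss, frames [76]
43: miss, frames [76, 43]
10: miss, frames [76, 43, 10]
76: hit
43: hit
76: hit
95: miss, frames [76, 43, 10, 95]
43: hit
95: hit
10: hit
45: miss, evict 10, frames [76, 43, 95, 45]
43: hit
45: hit
95: hit
45: hit
76: hit
10: miss, evict 45, frames [76, 43, 95, 10]
43: hit
Hits: 12.

12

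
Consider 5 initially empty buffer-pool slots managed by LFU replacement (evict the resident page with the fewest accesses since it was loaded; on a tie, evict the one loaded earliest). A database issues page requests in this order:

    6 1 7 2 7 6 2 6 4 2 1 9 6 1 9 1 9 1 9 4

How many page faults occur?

6 → fault, frames (6)
1 → fault, frames (6 1)
7 → fault, frames (6 1 7)
2 → fault, frames (6 1 7 2)
7 → hit
6 → hit
2 → hit
6 → hit
4 → fault, frames (6 1 7 2 4)
2 → hit
1 → hit
9 → fault, evict 4, frames (6 1 7 2 9)
6 → hit
1 → hit
9 → hit
1 → hit
9 → hit
1 → hit
9 → hit
4 → fault, evict 7, frames (6 1 2 9 4)
Page faults: 7.

7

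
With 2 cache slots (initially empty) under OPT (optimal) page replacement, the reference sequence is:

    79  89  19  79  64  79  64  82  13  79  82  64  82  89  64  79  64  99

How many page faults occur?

79 -> fault, frames (79)
89 -> fault, frames (79 89)
19 -> fault, evict 89, frames (79 19)
79 -> hit
64 -> fault, evict 19, frames (79 64)
79 -> hit
64 -> hit
82 -> fault, evict 64, frames (79 82)
13 -> fault, evict 82, frames (79 13)
79 -> hit
82 -> fault, evict 13, frames (79 82)
64 -> fault, evict 79, frames (82 64)
82 -> hit
89 -> fault, evict 82, frames (64 89)
64 -> hit
79 -> fault, evict 89, frames (64 79)
64 -> hit
99 -> fault, evict 79, frames (64 99)
Page faults: 11.

11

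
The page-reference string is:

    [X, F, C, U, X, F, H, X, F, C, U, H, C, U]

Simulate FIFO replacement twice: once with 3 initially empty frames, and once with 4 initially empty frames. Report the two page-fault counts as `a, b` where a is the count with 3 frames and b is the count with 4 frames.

3 frames: F F F F F F F . . F F . . . → 9 faults.
4 frames: F F F F . . F F F F F F . . → 10 faults.
10 > 9: adding a frame increased faults — Belady's anomaly.

9, 10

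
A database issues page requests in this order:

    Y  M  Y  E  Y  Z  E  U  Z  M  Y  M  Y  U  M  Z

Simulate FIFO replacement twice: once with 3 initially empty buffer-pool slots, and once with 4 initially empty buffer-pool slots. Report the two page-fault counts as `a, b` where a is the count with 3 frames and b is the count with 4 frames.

8, 7

3 frames: F F . F . F . F . F F . . . . F → 8 faults.
4 frames: F F . F . F . F . . F F . . . . → 7 faults.
7 < 8: adding a frame reduced faults, as is typical.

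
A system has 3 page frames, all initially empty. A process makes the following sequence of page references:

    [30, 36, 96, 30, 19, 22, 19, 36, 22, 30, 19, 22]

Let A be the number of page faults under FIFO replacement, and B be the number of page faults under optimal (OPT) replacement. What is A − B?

Under FIFO: F F F . F F . F . F F F → 9 faults.
Under OPT: F F F . F F . . . F . . → 6 faults.
A − B = 9 − 6 = 3.

3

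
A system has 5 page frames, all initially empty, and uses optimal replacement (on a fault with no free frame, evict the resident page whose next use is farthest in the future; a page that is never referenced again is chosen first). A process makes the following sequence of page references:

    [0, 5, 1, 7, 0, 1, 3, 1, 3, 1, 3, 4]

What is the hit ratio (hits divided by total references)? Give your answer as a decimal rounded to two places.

0.50

0 -> fault, frames [0]
5 -> fault, frames [0, 5]
1 -> fault, frames [0, 5, 1]
7 -> fault, frames [0, 5, 1, 7]
0 -> hit
1 -> hit
3 -> fault, frames [0, 5, 1, 7, 3]
1 -> hit
3 -> hit
1 -> hit
3 -> hit
4 -> fault, evict 3, frames [0, 5, 1, 7, 4]
Hits: 6 of 12 references → 6/12 = 0.5000.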